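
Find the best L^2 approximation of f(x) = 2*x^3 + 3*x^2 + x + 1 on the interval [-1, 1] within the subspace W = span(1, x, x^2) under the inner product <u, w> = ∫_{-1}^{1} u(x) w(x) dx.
g(x) = 3*x^2 + 11*x/5 + 1

The best approximation g ∈ W is the orthogonal projection of f onto W. Writing g = a_0 + a_1 x + a_2 x^2, the coefficients solve the normal equations G · a = b where
  G_{ij} = <φ_i, φ_j> and b_i = <f, φ_i>, with φ_0 = 1, φ_1 = x, φ_2 = x^2.
G =
  [2, 0, 2/3]
  [0, 2/3, 0]
  [2/3, 0, 2/5],
b = (4, 22/15, 28/15).
Solving gives a_0 = 1, a_1 = 11/5, a_2 = 3, so
  g(x) = 3*x^2 + 11*x/5 + 1.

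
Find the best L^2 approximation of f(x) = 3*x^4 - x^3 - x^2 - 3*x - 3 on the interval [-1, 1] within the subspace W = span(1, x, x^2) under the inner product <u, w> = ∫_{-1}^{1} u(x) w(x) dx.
g(x) = 11*x^2/7 - 18*x/5 - 114/35

The best approximation g ∈ W is the orthogonal projection of f onto W. Writing g = a_0 + a_1 x + a_2 x^2, the coefficients solve the normal equations G · a = b where
  G_{ij} = <φ_i, φ_j> and b_i = <f, φ_i>, with φ_0 = 1, φ_1 = x, φ_2 = x^2.
G =
  [2, 0, 2/3]
  [0, 2/3, 0]
  [2/3, 0, 2/5],
b = (-82/15, -12/5, -54/35).
Solving gives a_0 = -114/35, a_1 = -18/5, a_2 = 11/7, so
  g(x) = 11*x^2/7 - 18*x/5 - 114/35.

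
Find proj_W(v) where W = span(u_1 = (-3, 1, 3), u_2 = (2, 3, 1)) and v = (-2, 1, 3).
proj_W(v) = (-298/133, 169/133, 355/133)

Set up U = [u_1 | ... | u_2] ∈ R^(3×2). The projector onto W = col(U) is P = U (U^T U)^(-1) U^T.
Compute U^T U =
  [19, 0]
  [0, 14],
and U^T v = (16, 2).
Solve U^T U · c = U^T v for the coefficients: c = (16/19, 1/7). The projection is proj_W(v) = U c.
Check: (v - proj_W(v)) · u_1 = 0  (should be 0).
Check: (v - proj_W(v)) · u_2 = 0  (should be 0).
Result: proj_W(v) = (-298/133, 169/133, 355/133).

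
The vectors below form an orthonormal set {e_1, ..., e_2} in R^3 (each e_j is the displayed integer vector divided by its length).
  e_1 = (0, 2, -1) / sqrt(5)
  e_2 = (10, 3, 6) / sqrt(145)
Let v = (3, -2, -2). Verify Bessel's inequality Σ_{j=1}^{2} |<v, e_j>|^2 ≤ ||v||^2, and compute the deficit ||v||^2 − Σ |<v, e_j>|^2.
Σ |<v, e_j>|^2 = 52/29; ||v||^2 = 17; deficit = 441/29

Write each e_j = u_j / sqrt(<u_j, u_j>) where u_j is the displayed integer vector. Then <v, e_j> = <v, u_j> / sqrt(<u_j, u_j>), so |<v, e_j>|^2 = <v, u_j>^2 / <u_j, u_j>.
Coefficients: <v, e_1> = -2/sqrt(5), <v, e_2> = 12/sqrt(145).
Square and sum: Σ |<v, e_j>|^2 = 52/29.
Compute ||v||^2 = v·v = 17.
Deficit = 17 − 52/29 = 441/29 ≥ 0, confirming Bessel's inequality. (The deficit equals ||v − Σ <v,e_j> e_j||^2, the squared distance from v to span{e_j}.)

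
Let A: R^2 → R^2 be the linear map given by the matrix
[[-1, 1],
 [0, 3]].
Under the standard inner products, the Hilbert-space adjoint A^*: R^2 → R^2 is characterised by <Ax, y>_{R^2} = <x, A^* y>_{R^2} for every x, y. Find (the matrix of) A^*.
A^* = A^T =
[[-1, 0],
 [1, 3]]

For real matrices with standard dot products, the defining identity <Ax, y> = <x, A^* y> gives (Ax)^T y = x^T (A^*) y, i.e. x^T A^T y = x^T (A^*) y. Since this holds for all x, y, we must have A^* = A^T. Therefore
A^* =
[[-1, 0],
 [1, 3]].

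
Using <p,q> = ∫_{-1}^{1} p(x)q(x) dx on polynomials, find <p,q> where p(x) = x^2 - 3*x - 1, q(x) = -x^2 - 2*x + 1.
<p,q> = 44/15

Expand the product: p(x)·q(x) = -x^4 + x^3 + 8*x^2 - x - 1.
∫_{-1}^{1} of each monomial x^k gives [2/(k+1) if k even, 0 if k odd]. Integrating term-by-term (or equivalently evaluating the antiderivative F(x) = -x^5/5 + x^4/4 + 8*x^3/3 - x^2/2 - x at the endpoints):
  F(1) − F(−1) = 73/60 − (-103/60) = 44/15.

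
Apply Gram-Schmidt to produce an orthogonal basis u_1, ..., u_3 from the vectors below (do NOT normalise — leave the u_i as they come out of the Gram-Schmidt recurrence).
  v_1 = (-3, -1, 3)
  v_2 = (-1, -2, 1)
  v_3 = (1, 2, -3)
Orthogonal basis:
  u_1 = (-3, -1, 3)
  u_2 = (5/19, -30/19, -5/19)
  u_3 = (-1, 0, -1)

Apply the Gram-Schmidt recurrence
  u_1 = v_1
  u_i = v_i − Σ_{j<i} ((v_i · u_j) / (u_j · u_j)) · u_j.

Step by step this gives:
  u_1 = (-3, -1, 3)
  u_2 = (5/19, -30/19, -5/19)
  u_3 = (-1, 0, -1)

Orthogonality check:
  u_2 · u_1 = 0 (should be 0)
  u_3 · u_1 = 0 (should be 0)
  u_3 · u_2 = 0 (should be 0)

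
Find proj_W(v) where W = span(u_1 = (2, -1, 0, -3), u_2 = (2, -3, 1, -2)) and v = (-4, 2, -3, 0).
proj_W(v) = (-134/83, 283/83, -108/83, 93/83)

Set up U = [u_1 | ... | u_2] ∈ R^(4×2). The projector onto W = col(U) is P = U (U^T U)^(-1) U^T.
Compute U^T U =
  [14, 13]
  [13, 18],
and U^T v = (-10, -17).
Solve U^T U · c = U^T v for the coefficients: c = (41/83, -108/83). The projection is proj_W(v) = U c.
Check: (v - proj_W(v)) · u_1 = 0  (should be 0).
Check: (v - proj_W(v)) · u_2 = 0  (should be 0).
Result: proj_W(v) = (-134/83, 283/83, -108/83, 93/83).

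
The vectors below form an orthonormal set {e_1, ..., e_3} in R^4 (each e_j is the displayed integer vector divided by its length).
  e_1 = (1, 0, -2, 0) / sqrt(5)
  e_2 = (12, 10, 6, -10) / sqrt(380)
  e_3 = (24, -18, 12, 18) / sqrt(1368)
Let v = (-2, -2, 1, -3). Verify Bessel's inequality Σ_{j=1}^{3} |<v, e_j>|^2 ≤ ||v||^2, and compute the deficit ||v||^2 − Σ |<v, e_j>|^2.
Σ |<v, e_j>|^2 = 11/2; ||v||^2 = 18; deficit = 25/2

Write each e_j = u_j / sqrt(<u_j, u_j>) where u_j is the displayed integer vector. Then <v, e_j> = <v, u_j> / sqrt(<u_j, u_j>), so |<v, e_j>|^2 = <v, u_j>^2 / <u_j, u_j>.
Coefficients: <v, e_1> = -4/sqrt(5), <v, e_2> = -8/sqrt(380), <v, e_3> = -54/sqrt(1368).
Square and sum: Σ |<v, e_j>|^2 = 11/2.
Compute ||v||^2 = v·v = 18.
Deficit = 18 − 11/2 = 25/2 ≥ 0, confirming Bessel's inequality. (The deficit equals ||v − Σ <v,e_j> e_j||^2, the squared distance from v to span{e_j}.)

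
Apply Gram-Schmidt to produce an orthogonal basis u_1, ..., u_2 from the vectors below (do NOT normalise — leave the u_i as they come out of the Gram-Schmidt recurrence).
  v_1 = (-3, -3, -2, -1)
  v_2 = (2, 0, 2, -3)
Orthogonal basis:
  u_1 = (-3, -3, -2, -1)
  u_2 = (25/23, -21/23, 32/23, -76/23)

Apply the Gram-Schmidt recurrence
  u_1 = v_1
  u_i = v_i − Σ_{j<i} ((v_i · u_j) / (u_j · u_j)) · u_j.

Step by step this gives:
  u_1 = (-3, -3, -2, -1)
  u_2 = (25/23, -21/23, 32/23, -76/23)

Orthogonality check:
  u_2 · u_1 = 0 (should be 0)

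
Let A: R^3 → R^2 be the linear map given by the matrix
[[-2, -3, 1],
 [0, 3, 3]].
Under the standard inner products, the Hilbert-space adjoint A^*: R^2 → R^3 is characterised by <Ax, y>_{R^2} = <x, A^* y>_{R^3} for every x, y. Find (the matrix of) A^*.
A^* = A^T =
[[-2, 0],
 [-3, 3],
 [1, 3]]

For real matrices with standard dot products, the defining identity <Ax, y> = <x, A^* y> gives (Ax)^T y = x^T (A^*) y, i.e. x^T A^T y = x^T (A^*) y. Since this holds for all x, y, we must have A^* = A^T. Therefore
A^* =
[[-2, 0],
 [-3, 3],
 [1, 3]].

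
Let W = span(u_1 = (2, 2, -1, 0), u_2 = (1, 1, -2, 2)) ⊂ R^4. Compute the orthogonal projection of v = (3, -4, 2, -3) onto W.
proj_W(v) = (-23/54, -23/54, 62/27, -25/9)

Set up U = [u_1 | ... | u_2] ∈ R^(4×2). The projector onto W = col(U) is P = U (U^T U)^(-1) U^T.
Compute U^T U =
  [9, 6]
  [6, 10],
and U^T v = (-4, -11).
Solve U^T U · c = U^T v for the coefficients: c = (13/27, -25/18). The projection is proj_W(v) = U c.
Check: (v - proj_W(v)) · u_1 = 0  (should be 0).
Check: (v - proj_W(v)) · u_2 = 0  (should be 0).
Result: proj_W(v) = (-23/54, -23/54, 62/27, -25/9).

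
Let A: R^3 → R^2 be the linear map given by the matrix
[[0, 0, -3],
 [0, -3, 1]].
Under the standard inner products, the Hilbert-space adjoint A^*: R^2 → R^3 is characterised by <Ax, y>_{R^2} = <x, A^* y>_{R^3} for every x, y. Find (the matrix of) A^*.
A^* = A^T =
[[0, 0],
 [0, -3],
 [-3, 1]]

For real matrices with standard dot products, the defining identity <Ax, y> = <x, A^* y> gives (Ax)^T y = x^T (A^*) y, i.e. x^T A^T y = x^T (A^*) y. Since this holds for all x, y, we must have A^* = A^T. Therefore
A^* =
[[0, 0],
 [0, -3],
 [-3, 1]].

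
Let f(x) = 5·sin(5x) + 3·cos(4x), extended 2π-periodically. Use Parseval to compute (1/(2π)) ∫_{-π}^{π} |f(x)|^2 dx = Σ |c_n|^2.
Σ |c_n|^2 = 17

Expand |f|^2 and use orthogonality of {sin(nx), cos(mx)} on [-π, π]:
  ∫_{-π}^{π} sin(nx)^2 dx = π, ∫ cos(mx)^2 dx = π, and cross terms integrate to 0.
So ∫_{-π}^{π} f(x)^2 dx = 5^2 · π + 3^2 · π = (25 + 9)π.
Divide by 2π: (25 + 9)/2 = 17.
By Parseval, this equals Σ |c_n|^2.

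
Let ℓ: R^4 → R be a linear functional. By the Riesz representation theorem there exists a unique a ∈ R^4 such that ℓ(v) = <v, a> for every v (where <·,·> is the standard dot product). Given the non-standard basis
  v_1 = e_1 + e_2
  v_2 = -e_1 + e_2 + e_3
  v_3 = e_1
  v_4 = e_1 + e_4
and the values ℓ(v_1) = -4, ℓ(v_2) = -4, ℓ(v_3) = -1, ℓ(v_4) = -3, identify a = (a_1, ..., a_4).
a = (-1, -3, -2, -2)

Write a = (a_1, ..., a_4) in the standard basis. For each basis vector v_i, ℓ(v_i) = <v_i, a> is a linear equation in the a_j's. Collect the n equations into a matrix system V a = ℓ, where row i of V is v_i (expressed in the standard basis). Since V is invertible (lower-triangular with 1s on the diagonal, up to permutation), solve by back-substitution:
  V =
[[1, 1, 0, 0],
 [-1, 1, 1, 0],
 [1, 0, 0, 0],
 [1, 0, 0, 1]]
  V a = (-4, -4, -1, -3)
Solving gives a = (-1, -3, -2, -2).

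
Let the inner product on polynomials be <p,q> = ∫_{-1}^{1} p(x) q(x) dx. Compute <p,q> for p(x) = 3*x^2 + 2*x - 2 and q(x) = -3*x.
<p,q> = -4

Expand the product: p(x)·q(x) = -9*x^3 - 6*x^2 + 6*x.
∫_{-1}^{1} of each monomial x^k gives [2/(k+1) if k even, 0 if k odd]. Integrating term-by-term (or equivalently evaluating the antiderivative F(x) = -9*x^4/4 - 2*x^3 + 3*x^2 at the endpoints):
  F(1) − F(−1) = -5/4 − (11/4) = -4.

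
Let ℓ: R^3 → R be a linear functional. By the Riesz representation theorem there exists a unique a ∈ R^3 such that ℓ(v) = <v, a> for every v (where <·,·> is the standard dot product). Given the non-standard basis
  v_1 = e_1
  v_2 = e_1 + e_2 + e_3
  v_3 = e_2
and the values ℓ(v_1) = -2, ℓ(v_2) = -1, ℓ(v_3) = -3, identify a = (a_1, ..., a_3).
a = (-2, -3, 4)

Write a = (a_1, ..., a_3) in the standard basis. For each basis vector v_i, ℓ(v_i) = <v_i, a> is a linear equation in the a_j's. Collect the n equations into a matrix system V a = ℓ, where row i of V is v_i (expressed in the standard basis). Since V is invertible (lower-triangular with 1s on the diagonal, up to permutation), solve by back-substitution:
  V =
[[1, 0, 0],
 [1, 1, 1],
 [0, 1, 0]]
  V a = (-2, -1, -3)
Solving gives a = (-2, -3, 4).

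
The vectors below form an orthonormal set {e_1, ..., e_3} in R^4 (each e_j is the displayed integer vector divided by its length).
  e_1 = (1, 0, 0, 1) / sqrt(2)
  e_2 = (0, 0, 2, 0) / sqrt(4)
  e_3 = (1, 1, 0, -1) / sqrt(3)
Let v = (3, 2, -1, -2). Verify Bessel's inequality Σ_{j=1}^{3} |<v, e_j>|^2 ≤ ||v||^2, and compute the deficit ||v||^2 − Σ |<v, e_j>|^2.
Σ |<v, e_j>|^2 = 107/6; ||v||^2 = 18; deficit = 1/6

Write each e_j = u_j / sqrt(<u_j, u_j>) where u_j is the displayed integer vector. Then <v, e_j> = <v, u_j> / sqrt(<u_j, u_j>), so |<v, e_j>|^2 = <v, u_j>^2 / <u_j, u_j>.
Coefficients: <v, e_1> = 1/sqrt(2), <v, e_2> = -2/sqrt(4), <v, e_3> = 7/sqrt(3).
Square and sum: Σ |<v, e_j>|^2 = 107/6.
Compute ||v||^2 = v·v = 18.
Deficit = 18 − 107/6 = 1/6 ≥ 0, confirming Bessel's inequality. (The deficit equals ||v − Σ <v,e_j> e_j||^2, the squared distance from v to span{e_j}.)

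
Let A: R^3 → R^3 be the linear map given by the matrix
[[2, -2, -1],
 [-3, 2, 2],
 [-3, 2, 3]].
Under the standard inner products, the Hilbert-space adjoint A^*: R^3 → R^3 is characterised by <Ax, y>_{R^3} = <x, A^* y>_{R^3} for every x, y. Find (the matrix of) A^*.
A^* = A^T =
[[2, -3, -3],
 [-2, 2, 2],
 [-1, 2, 3]]

For real matrices with standard dot products, the defining identity <Ax, y> = <x, A^* y> gives (Ax)^T y = x^T (A^*) y, i.e. x^T A^T y = x^T (A^*) y. Since this holds for all x, y, we must have A^* = A^T. Therefore
A^* =
[[2, -3, -3],
 [-2, 2, 2],
 [-1, 2, 3]].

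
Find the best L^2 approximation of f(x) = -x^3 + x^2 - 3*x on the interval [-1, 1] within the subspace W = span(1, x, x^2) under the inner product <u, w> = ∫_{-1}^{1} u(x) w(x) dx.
g(x) = x^2 - 18*x/5

The best approximation g ∈ W is the orthogonal projection of f onto W. Writing g = a_0 + a_1 x + a_2 x^2, the coefficients solve the normal equations G · a = b where
  G_{ij} = <φ_i, φ_j> and b_i = <f, φ_i>, with φ_0 = 1, φ_1 = x, φ_2 = x^2.
G =
  [2, 0, 2/3]
  [0, 2/3, 0]
  [2/3, 0, 2/5],
b = (2/3, -12/5, 2/5).
Solving gives a_0 = 0, a_1 = -18/5, a_2 = 1, so
  g(x) = x^2 - 18*x/5.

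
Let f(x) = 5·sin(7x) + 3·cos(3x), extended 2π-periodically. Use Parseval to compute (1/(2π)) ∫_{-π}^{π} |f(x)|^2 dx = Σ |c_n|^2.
Σ |c_n|^2 = 17

Expand |f|^2 and use orthogonality of {sin(nx), cos(mx)} on [-π, π]:
  ∫_{-π}^{π} sin(nx)^2 dx = π, ∫ cos(mx)^2 dx = π, and cross terms integrate to 0.
So ∫_{-π}^{π} f(x)^2 dx = 5^2 · π + 3^2 · π = (25 + 9)π.
Divide by 2π: (25 + 9)/2 = 17.
By Parseval, this equals Σ |c_n|^2.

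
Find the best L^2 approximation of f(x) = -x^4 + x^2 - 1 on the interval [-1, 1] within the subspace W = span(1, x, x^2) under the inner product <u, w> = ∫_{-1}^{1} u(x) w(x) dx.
g(x) = x^2/7 - 32/35

The best approximation g ∈ W is the orthogonal projection of f onto W. Writing g = a_0 + a_1 x + a_2 x^2, the coefficients solve the normal equations G · a = b where
  G_{ij} = <φ_i, φ_j> and b_i = <f, φ_i>, with φ_0 = 1, φ_1 = x, φ_2 = x^2.
G =
  [2, 0, 2/3]
  [0, 2/3, 0]
  [2/3, 0, 2/5],
b = (-26/15, 0, -58/105).
Solving gives a_0 = -32/35, a_1 = 0, a_2 = 1/7, so
  g(x) = x^2/7 - 32/35.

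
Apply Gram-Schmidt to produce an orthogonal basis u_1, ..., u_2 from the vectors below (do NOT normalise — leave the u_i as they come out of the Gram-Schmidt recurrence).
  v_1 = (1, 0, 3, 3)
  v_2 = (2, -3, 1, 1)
Orthogonal basis:
  u_1 = (1, 0, 3, 3)
  u_2 = (30/19, -3, -5/19, -5/19)

Apply the Gram-Schmidt recurrence
  u_1 = v_1
  u_i = v_i − Σ_{j<i} ((v_i · u_j) / (u_j · u_j)) · u_j.

Step by step this gives:
  u_1 = (1, 0, 3, 3)
  u_2 = (30/19, -3, -5/19, -5/19)

Orthogonality check:
  u_2 · u_1 = 0 (should be 0)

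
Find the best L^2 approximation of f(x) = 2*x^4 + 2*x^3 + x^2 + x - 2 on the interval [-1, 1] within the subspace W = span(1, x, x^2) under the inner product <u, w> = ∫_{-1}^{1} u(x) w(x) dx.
g(x) = 19*x^2/7 + 11*x/5 - 76/35

The best approximation g ∈ W is the orthogonal projection of f onto W. Writing g = a_0 + a_1 x + a_2 x^2, the coefficients solve the normal equations G · a = b where
  G_{ij} = <φ_i, φ_j> and b_i = <f, φ_i>, with φ_0 = 1, φ_1 = x, φ_2 = x^2.
G =
  [2, 0, 2/3]
  [0, 2/3, 0]
  [2/3, 0, 2/5],
b = (-38/15, 22/15, -38/105).
Solving gives a_0 = -76/35, a_1 = 11/5, a_2 = 19/7, so
  g(x) = 19*x^2/7 + 11*x/5 - 76/35.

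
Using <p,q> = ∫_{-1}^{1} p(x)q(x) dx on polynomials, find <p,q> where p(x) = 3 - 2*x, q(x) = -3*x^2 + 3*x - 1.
<p,q> = -16

Expand the product: p(x)·q(x) = 6*x^3 - 15*x^2 + 11*x - 3.
∫_{-1}^{1} of each monomial x^k gives [2/(k+1) if k even, 0 if k odd]. Integrating term-by-term (or equivalently evaluating the antiderivative F(x) = 3*x^4/2 - 5*x^3 + 11*x^2/2 - 3*x at the endpoints):
  F(1) − F(−1) = -1 − (15) = -16.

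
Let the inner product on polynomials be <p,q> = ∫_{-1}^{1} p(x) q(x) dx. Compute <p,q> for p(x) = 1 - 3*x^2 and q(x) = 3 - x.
<p,q> = 0

Expand the product: p(x)·q(x) = 3*x^3 - 9*x^2 - x + 3.
∫_{-1}^{1} of each monomial x^k gives [2/(k+1) if k even, 0 if k odd]. Integrating term-by-term (or equivalently evaluating the antiderivative F(x) = 3*x^4/4 - 3*x^3 - x^2/2 + 3*x at the endpoints):
  F(1) − F(−1) = 1/4 − (1/4) = 0.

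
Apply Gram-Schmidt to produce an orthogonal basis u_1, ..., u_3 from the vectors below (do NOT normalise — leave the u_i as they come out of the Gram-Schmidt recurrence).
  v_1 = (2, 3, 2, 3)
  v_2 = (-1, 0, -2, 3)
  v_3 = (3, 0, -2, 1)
Orthogonal basis:
  u_1 = (2, 3, 2, 3)
  u_2 = (-16/13, -9/26, -29/13, 69/26)
  u_3 = (1038/355, -174/355, -648/355, -86/355)

Apply the Gram-Schmidt recurrence
  u_1 = v_1
  u_i = v_i − Σ_{j<i} ((v_i · u_j) / (u_j · u_j)) · u_j.

Step by step this gives:
  u_1 = (2, 3, 2, 3)
  u_2 = (-16/13, -9/26, -29/13, 69/26)
  u_3 = (1038/355, -174/355, -648/355, -86/355)

Orthogonality check:
  u_2 · u_1 = 0 (should be 0)
  u_3 · u_1 = 0 (should be 0)
  u_3 · u_2 = 0 (should be 0)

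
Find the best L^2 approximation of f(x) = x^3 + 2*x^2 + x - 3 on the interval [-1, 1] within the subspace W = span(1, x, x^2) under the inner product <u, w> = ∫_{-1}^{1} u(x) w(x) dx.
g(x) = 2*x^2 + 8*x/5 - 3

The best approximation g ∈ W is the orthogonal projection of f onto W. Writing g = a_0 + a_1 x + a_2 x^2, the coefficients solve the normal equations G · a = b where
  G_{ij} = <φ_i, φ_j> and b_i = <f, φ_i>, with φ_0 = 1, φ_1 = x, φ_2 = x^2.
G =
  [2, 0, 2/3]
  [0, 2/3, 0]
  [2/3, 0, 2/5],
b = (-14/3, 16/15, -6/5).
Solving gives a_0 = -3, a_1 = 8/5, a_2 = 2, so
  g(x) = 2*x^2 + 8*x/5 - 3.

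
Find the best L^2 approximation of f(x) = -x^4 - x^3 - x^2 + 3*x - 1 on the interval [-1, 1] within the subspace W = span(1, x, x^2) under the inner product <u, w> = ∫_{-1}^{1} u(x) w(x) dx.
g(x) = -13*x^2/7 + 12*x/5 - 32/35

The best approximation g ∈ W is the orthogonal projection of f onto W. Writing g = a_0 + a_1 x + a_2 x^2, the coefficients solve the normal equations G · a = b where
  G_{ij} = <φ_i, φ_j> and b_i = <f, φ_i>, with φ_0 = 1, φ_1 = x, φ_2 = x^2.
G =
  [2, 0, 2/3]
  [0, 2/3, 0]
  [2/3, 0, 2/5],
b = (-46/15, 8/5, -142/105).
Solving gives a_0 = -32/35, a_1 = 12/5, a_2 = -13/7, so
  g(x) = -13*x^2/7 + 12*x/5 - 32/35.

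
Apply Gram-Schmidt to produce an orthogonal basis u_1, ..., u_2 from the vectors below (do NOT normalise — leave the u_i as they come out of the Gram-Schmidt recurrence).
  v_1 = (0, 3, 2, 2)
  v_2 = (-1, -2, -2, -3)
Orthogonal basis:
  u_1 = (0, 3, 2, 2)
  u_2 = (-1, 14/17, -2/17, -19/17)

Apply the Gram-Schmidt recurrence
  u_1 = v_1
  u_i = v_i − Σ_{j<i} ((v_i · u_j) / (u_j · u_j)) · u_j.

Step by step this gives:
  u_1 = (0, 3, 2, 2)
  u_2 = (-1, 14/17, -2/17, -19/17)

Orthogonality check:
  u_2 · u_1 = 0 (should be 0)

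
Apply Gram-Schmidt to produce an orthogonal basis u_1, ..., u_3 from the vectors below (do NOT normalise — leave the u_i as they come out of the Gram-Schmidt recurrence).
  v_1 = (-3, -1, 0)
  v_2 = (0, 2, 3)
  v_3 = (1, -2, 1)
Orthogonal basis:
  u_1 = (-3, -1, 0)
  u_2 = (-3/5, 9/5, 3)
  u_3 = (9/14, -27/14, 9/7)

Apply the Gram-Schmidt recurrence
  u_1 = v_1
  u_i = v_i − Σ_{j<i} ((v_i · u_j) / (u_j · u_j)) · u_j.

Step by step this gives:
  u_1 = (-3, -1, 0)
  u_2 = (-3/5, 9/5, 3)
  u_3 = (9/14, -27/14, 9/7)

Orthogonality check:
  u_2 · u_1 = 0 (should be 0)
  u_3 · u_1 = 0 (should be 0)
  u_3 · u_2 = 0 (should be 0)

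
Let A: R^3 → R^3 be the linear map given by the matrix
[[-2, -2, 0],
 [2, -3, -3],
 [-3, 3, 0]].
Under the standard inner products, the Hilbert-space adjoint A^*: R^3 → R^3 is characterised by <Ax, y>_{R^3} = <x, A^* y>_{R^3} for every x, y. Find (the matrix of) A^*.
A^* = A^T =
[[-2, 2, -3],
 [-2, -3, 3],
 [0, -3, 0]]

For real matrices with standard dot products, the defining identity <Ax, y> = <x, A^* y> gives (Ax)^T y = x^T (A^*) y, i.e. x^T A^T y = x^T (A^*) y. Since this holds for all x, y, we must have A^* = A^T. Therefore
A^* =
[[-2, 2, -3],
 [-2, -3, 3],
 [0, -3, 0]].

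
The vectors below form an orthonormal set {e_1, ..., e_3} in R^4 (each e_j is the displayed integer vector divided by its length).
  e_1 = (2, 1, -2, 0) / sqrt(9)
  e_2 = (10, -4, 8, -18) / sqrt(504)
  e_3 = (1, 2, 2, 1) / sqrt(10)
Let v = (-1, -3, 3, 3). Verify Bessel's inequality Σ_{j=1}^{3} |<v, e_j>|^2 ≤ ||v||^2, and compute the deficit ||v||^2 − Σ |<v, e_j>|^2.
Σ |<v, e_j>|^2 = 77/5; ||v||^2 = 28; deficit = 63/5

Write each e_j = u_j / sqrt(<u_j, u_j>) where u_j is the displayed integer vector. Then <v, e_j> = <v, u_j> / sqrt(<u_j, u_j>), so |<v, e_j>|^2 = <v, u_j>^2 / <u_j, u_j>.
Coefficients: <v, e_1> = -11/sqrt(9), <v, e_2> = -28/sqrt(504), <v, e_3> = 2/sqrt(10).
Square and sum: Σ |<v, e_j>|^2 = 77/5.
Compute ||v||^2 = v·v = 28.
Deficit = 28 − 77/5 = 63/5 ≥ 0, confirming Bessel's inequality. (The deficit equals ||v − Σ <v,e_j> e_j||^2, the squared distance from v to span{e_j}.)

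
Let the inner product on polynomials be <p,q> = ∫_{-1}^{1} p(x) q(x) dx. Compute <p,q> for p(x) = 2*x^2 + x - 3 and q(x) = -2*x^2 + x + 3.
<p,q> = -164/15

Expand the product: p(x)·q(x) = -4*x^4 + 13*x^2 - 9.
∫_{-1}^{1} of each monomial x^k gives [2/(k+1) if k even, 0 if k odd]. Integrating term-by-term (or equivalently evaluating the antiderivative F(x) = -4*x^5/5 + 13*x^3/3 - 9*x at the endpoints):
  F(1) − F(−1) = -82/15 − (82/15) = -164/15.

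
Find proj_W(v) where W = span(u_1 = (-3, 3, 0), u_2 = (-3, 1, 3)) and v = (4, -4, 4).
proj_W(v) = (32/11, -56/11, 36/11)

Set up U = [u_1 | ... | u_2] ∈ R^(3×2). The projector onto W = col(U) is P = U (U^T U)^(-1) U^T.
Compute U^T U =
  [18, 12]
  [12, 19],
and U^T v = (-24, -4).
Solve U^T U · c = U^T v for the coefficients: c = (-68/33, 12/11). The projection is proj_W(v) = U c.
Check: (v - proj_W(v)) · u_1 = 0  (should be 0).
Check: (v - proj_W(v)) · u_2 = 0  (should be 0).
Result: proj_W(v) = (32/11, -56/11, 36/11).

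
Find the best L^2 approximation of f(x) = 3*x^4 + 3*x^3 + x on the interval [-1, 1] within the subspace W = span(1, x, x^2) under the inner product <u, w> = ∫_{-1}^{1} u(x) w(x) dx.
g(x) = 18*x^2/7 + 14*x/5 - 9/35

The best approximation g ∈ W is the orthogonal projection of f onto W. Writing g = a_0 + a_1 x + a_2 x^2, the coefficients solve the normal equations G · a = b where
  G_{ij} = <φ_i, φ_j> and b_i = <f, φ_i>, with φ_0 = 1, φ_1 = x, φ_2 = x^2.
G =
  [2, 0, 2/3]
  [0, 2/3, 0]
  [2/3, 0, 2/5],
b = (6/5, 28/15, 6/7).
Solving gives a_0 = -9/35, a_1 = 14/5, a_2 = 18/7, so
  g(x) = 18*x^2/7 + 14*x/5 - 9/35.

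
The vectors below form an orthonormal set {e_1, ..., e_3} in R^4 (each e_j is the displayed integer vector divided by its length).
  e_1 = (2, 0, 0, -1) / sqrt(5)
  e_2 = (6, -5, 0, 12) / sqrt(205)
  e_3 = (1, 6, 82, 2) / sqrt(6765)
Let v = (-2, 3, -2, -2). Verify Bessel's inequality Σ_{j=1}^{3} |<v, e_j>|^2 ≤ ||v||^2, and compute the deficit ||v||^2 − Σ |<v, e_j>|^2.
Σ |<v, e_j>|^2 = 2789/165; ||v||^2 = 21; deficit = 676/165

Write each e_j = u_j / sqrt(<u_j, u_j>) where u_j is the displayed integer vector. Then <v, e_j> = <v, u_j> / sqrt(<u_j, u_j>), so |<v, e_j>|^2 = <v, u_j>^2 / <u_j, u_j>.
Coefficients: <v, e_1> = -2/sqrt(5), <v, e_2> = -51/sqrt(205), <v, e_3> = -152/sqrt(6765).
Square and sum: Σ |<v, e_j>|^2 = 2789/165.
Compute ||v||^2 = v·v = 21.
Deficit = 21 − 2789/165 = 676/165 ≥ 0, confirming Bessel's inequality. (The deficit equals ||v − Σ <v,e_j> e_j||^2, the squared distance from v to span{e_j}.)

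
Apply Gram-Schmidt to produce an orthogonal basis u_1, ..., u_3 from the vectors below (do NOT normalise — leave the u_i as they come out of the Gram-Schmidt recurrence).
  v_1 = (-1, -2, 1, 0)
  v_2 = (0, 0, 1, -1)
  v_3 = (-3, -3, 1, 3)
Orthogonal basis:
  u_1 = (-1, -2, 1, 0)
  u_2 = (1/6, 1/3, 5/6, -1)
  u_3 = (-1, 1, 1, 1)

Apply the Gram-Schmidt recurrence
  u_1 = v_1
  u_i = v_i − Σ_{j<i} ((v_i · u_j) / (u_j · u_j)) · u_j.

Step by step this gives:
  u_1 = (-1, -2, 1, 0)
  u_2 = (1/6, 1/3, 5/6, -1)
  u_3 = (-1, 1, 1, 1)

Orthogonality check:
  u_2 · u_1 = 0 (should be 0)
  u_3 · u_1 = 0 (should be 0)
  u_3 · u_2 = 0 (should be 0)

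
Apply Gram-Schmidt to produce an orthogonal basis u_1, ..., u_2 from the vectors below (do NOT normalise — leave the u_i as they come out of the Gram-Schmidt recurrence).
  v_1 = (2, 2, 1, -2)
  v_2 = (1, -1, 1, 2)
Orthogonal basis:
  u_1 = (2, 2, 1, -2)
  u_2 = (19/13, -7/13, 16/13, 20/13)

Apply the Gram-Schmidt recurrence
  u_1 = v_1
  u_i = v_i − Σ_{j<i} ((v_i · u_j) / (u_j · u_j)) · u_j.

Step by step this gives:
  u_1 = (2, 2, 1, -2)
  u_2 = (19/13, -7/13, 16/13, 20/13)

Orthogonality check:
  u_2 · u_1 = 0 (should be 0)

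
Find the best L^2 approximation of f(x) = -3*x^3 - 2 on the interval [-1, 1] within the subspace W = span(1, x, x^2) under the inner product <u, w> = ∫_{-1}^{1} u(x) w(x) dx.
g(x) = -9*x/5 - 2

The best approximation g ∈ W is the orthogonal projection of f onto W. Writing g = a_0 + a_1 x + a_2 x^2, the coefficients solve the normal equations G · a = b where
  G_{ij} = <φ_i, φ_j> and b_i = <f, φ_i>, with φ_0 = 1, φ_1 = x, φ_2 = x^2.
G =
  [2, 0, 2/3]
  [0, 2/3, 0]
  [2/3, 0, 2/5],
b = (-4, -6/5, -4/3).
Solving gives a_0 = -2, a_1 = -9/5, a_2 = 0, so
  g(x) = -9*x/5 - 2.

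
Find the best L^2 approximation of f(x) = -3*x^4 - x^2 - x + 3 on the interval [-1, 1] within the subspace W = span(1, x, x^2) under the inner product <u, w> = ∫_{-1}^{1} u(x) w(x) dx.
g(x) = -25*x^2/7 - x + 114/35

The best approximation g ∈ W is the orthogonal projection of f onto W. Writing g = a_0 + a_1 x + a_2 x^2, the coefficients solve the normal equations G · a = b where
  G_{ij} = <φ_i, φ_j> and b_i = <f, φ_i>, with φ_0 = 1, φ_1 = x, φ_2 = x^2.
G =
  [2, 0, 2/3]
  [0, 2/3, 0]
  [2/3, 0, 2/5],
b = (62/15, -2/3, 26/35).
Solving gives a_0 = 114/35, a_1 = -1, a_2 = -25/7, so
  g(x) = -25*x^2/7 - x + 114/35.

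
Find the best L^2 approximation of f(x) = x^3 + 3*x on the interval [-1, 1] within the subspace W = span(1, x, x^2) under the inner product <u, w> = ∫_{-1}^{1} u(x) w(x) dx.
g(x) = 18*x/5

The best approximation g ∈ W is the orthogonal projection of f onto W. Writing g = a_0 + a_1 x + a_2 x^2, the coefficients solve the normal equations G · a = b where
  G_{ij} = <φ_i, φ_j> and b_i = <f, φ_i>, with φ_0 = 1, φ_1 = x, φ_2 = x^2.
G =
  [2, 0, 2/3]
  [0, 2/3, 0]
  [2/3, 0, 2/5],
b = (0, 12/5, 0).
Solving gives a_0 = 0, a_1 = 18/5, a_2 = 0, so
  g(x) = 18*x/5.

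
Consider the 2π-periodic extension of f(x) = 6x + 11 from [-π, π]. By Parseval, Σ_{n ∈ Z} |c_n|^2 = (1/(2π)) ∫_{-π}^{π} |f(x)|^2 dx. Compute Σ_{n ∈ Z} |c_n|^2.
Σ |c_n|^2 = 12π^2 + 121

Expand and integrate term by term over [-π, π]:
  ∫ (6x)^2 dx = 36·(2π^3/3); ∫ 2·6·(11)·x dx = 0 (odd integrand); ∫ 11^2 dx = 121·2π.
So (1/(2π)) ∫_{-π}^{π} (6x + 11)^2 dx = 36π^2/3 + 121 = 12π^2 + 121.
Parseval ⇒ Σ |c_n|^2 = 12π^2 + 121.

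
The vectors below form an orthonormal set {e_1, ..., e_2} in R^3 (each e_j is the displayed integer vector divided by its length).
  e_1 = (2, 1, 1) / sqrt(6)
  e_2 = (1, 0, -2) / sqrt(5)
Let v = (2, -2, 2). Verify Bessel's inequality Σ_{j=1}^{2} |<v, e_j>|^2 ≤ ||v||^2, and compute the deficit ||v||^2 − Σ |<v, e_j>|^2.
Σ |<v, e_j>|^2 = 52/15; ||v||^2 = 12; deficit = 128/15

Write each e_j = u_j / sqrt(<u_j, u_j>) where u_j is the displayed integer vector. Then <v, e_j> = <v, u_j> / sqrt(<u_j, u_j>), so |<v, e_j>|^2 = <v, u_j>^2 / <u_j, u_j>.
Coefficients: <v, e_1> = 4/sqrt(6), <v, e_2> = -2/sqrt(5).
Square and sum: Σ |<v, e_j>|^2 = 52/15.
Compute ||v||^2 = v·v = 12.
Deficit = 12 − 52/15 = 128/15 ≥ 0, confirming Bessel's inequality. (The deficit equals ||v − Σ <v,e_j> e_j||^2, the squared distance from v to span{e_j}.)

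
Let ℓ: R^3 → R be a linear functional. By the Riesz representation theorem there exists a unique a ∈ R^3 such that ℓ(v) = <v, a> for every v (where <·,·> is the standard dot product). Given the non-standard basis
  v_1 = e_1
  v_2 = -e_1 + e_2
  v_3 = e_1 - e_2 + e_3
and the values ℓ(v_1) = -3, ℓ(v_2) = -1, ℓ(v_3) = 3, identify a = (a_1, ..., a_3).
a = (-3, -4, 2)

Write a = (a_1, ..., a_3) in the standard basis. For each basis vector v_i, ℓ(v_i) = <v_i, a> is a linear equation in the a_j's. Collect the n equations into a matrix system V a = ℓ, where row i of V is v_i (expressed in the standard basis). Since V is invertible (lower-triangular with 1s on the diagonal, up to permutation), solve by back-substitution:
  V =
[[1, 0, 0],
 [-1, 1, 0],
 [1, -1, 1]]
  V a = (-3, -1, 3)
Solving gives a = (-3, -4, 2).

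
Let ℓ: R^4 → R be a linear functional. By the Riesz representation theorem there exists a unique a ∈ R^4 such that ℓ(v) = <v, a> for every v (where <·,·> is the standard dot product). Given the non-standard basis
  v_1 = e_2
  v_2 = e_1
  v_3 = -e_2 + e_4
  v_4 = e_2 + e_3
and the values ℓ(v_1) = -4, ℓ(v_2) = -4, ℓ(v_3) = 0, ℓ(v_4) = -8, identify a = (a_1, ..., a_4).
a = (-4, -4, -4, -4)

Write a = (a_1, ..., a_4) in the standard basis. For each basis vector v_i, ℓ(v_i) = <v_i, a> is a linear equation in the a_j's. Collect the n equations into a matrix system V a = ℓ, where row i of V is v_i (expressed in the standard basis). Since V is invertible (lower-triangular with 1s on the diagonal, up to permutation), solve by back-substitution:
  V =
[[0, 1, 0, 0],
 [1, 0, 0, 0],
 [0, -1, 0, 1],
 [0, 1, 1, 0]]
  V a = (-4, -4, 0, -8)
Solving gives a = (-4, -4, -4, -4).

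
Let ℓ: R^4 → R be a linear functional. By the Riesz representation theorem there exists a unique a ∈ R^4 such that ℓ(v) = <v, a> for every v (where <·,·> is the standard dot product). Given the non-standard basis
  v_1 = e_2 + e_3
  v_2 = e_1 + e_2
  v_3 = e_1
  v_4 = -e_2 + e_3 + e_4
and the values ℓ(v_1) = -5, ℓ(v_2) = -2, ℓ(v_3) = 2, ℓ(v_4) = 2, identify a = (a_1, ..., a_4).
a = (2, -4, -1, -1)

Write a = (a_1, ..., a_4) in the standard basis. For each basis vector v_i, ℓ(v_i) = <v_i, a> is a linear equation in the a_j's. Collect the n equations into a matrix system V a = ℓ, where row i of V is v_i (expressed in the standard basis). Since V is invertible (lower-triangular with 1s on the diagonal, up to permutation), solve by back-substitution:
  V =
[[0, 1, 1, 0],
 [1, 1, 0, 0],
 [1, 0, 0, 0],
 [0, -1, 1, 1]]
  V a = (-5, -2, 2, 2)
Solving gives a = (2, -4, -1, -1).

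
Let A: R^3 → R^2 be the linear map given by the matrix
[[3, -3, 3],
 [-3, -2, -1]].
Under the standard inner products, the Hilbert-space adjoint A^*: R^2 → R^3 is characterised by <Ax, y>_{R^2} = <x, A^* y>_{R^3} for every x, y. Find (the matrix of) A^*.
A^* = A^T =
[[3, -3],
 [-3, -2],
 [3, -1]]

For real matrices with standard dot products, the defining identity <Ax, y> = <x, A^* y> gives (Ax)^T y = x^T (A^*) y, i.e. x^T A^T y = x^T (A^*) y. Since this holds for all x, y, we must have A^* = A^T. Therefore
A^* =
[[3, -3],
 [-3, -2],
 [3, -1]].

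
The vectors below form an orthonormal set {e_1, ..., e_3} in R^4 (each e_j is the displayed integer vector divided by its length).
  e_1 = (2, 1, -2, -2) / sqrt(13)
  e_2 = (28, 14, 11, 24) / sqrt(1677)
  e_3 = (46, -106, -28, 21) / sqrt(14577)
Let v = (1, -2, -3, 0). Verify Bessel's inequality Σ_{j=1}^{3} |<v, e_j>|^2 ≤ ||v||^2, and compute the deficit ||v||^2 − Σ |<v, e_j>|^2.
Σ |<v, e_j>|^2 = 1293/113; ||v||^2 = 14; deficit = 289/113

Write each e_j = u_j / sqrt(<u_j, u_j>) where u_j is the displayed integer vector. Then <v, e_j> = <v, u_j> / sqrt(<u_j, u_j>), so |<v, e_j>|^2 = <v, u_j>^2 / <u_j, u_j>.
Coefficients: <v, e_1> = 6/sqrt(13), <v, e_2> = -33/sqrt(1677), <v, e_3> = 342/sqrt(14577).
Square and sum: Σ |<v, e_j>|^2 = 1293/113.
Compute ||v||^2 = v·v = 14.
Deficit = 14 − 1293/113 = 289/113 ≥ 0, confirming Bessel's inequality. (The deficit equals ||v − Σ <v,e_j> e_j||^2, the squared distance from v to span{e_j}.)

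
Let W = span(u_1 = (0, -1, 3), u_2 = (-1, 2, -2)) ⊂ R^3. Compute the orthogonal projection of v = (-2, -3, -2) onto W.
proj_W(v) = (12/13, -21/26, -33/26)

Set up U = [u_1 | ... | u_2] ∈ R^(3×2). The projector onto W = col(U) is P = U (U^T U)^(-1) U^T.
Compute U^T U =
  [10, -8]
  [-8, 9],
and U^T v = (-3, 0).
Solve U^T U · c = U^T v for the coefficients: c = (-27/26, -12/13). The projection is proj_W(v) = U c.
Check: (v - proj_W(v)) · u_1 = 0  (should be 0).
Check: (v - proj_W(v)) · u_2 = 0  (should be 0).
Result: proj_W(v) = (12/13, -21/26, -33/26).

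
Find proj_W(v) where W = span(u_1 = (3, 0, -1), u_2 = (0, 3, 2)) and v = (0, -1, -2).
proj_W(v) = (2/7, -11/7, -8/7)

Set up U = [u_1 | ... | u_2] ∈ R^(3×2). The projector onto W = col(U) is P = U (U^T U)^(-1) U^T.
Compute U^T U =
  [10, -2]
  [-2, 13],
and U^T v = (2, -7).
Solve U^T U · c = U^T v for the coefficients: c = (2/21, -11/21). The projection is proj_W(v) = U c.
Check: (v - proj_W(v)) · u_1 = 0  (should be 0).
Check: (v - proj_W(v)) · u_2 = 0  (should be 0).
Result: proj_W(v) = (2/7, -11/7, -8/7).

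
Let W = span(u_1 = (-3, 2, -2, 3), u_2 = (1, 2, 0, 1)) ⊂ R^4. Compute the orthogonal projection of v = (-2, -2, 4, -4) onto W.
proj_W(v) = (4/35, -128/35, 34/35, -14/5)

Set up U = [u_1 | ... | u_2] ∈ R^(4×2). The projector onto W = col(U) is P = U (U^T U)^(-1) U^T.
Compute U^T U =
  [26, 4]
  [4, 6],
and U^T v = (-18, -10).
Solve U^T U · c = U^T v for the coefficients: c = (-17/35, -47/35). The projection is proj_W(v) = U c.
Check: (v - proj_W(v)) · u_1 = 0  (should be 0).
Check: (v - proj_W(v)) · u_2 = 0  (should be 0).
Result: proj_W(v) = (4/35, -128/35, 34/35, -14/5).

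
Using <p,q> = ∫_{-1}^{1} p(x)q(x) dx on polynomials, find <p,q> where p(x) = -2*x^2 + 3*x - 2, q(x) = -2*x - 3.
<p,q> = 12

Expand the product: p(x)·q(x) = 4*x^3 - 5*x + 6.
∫_{-1}^{1} of each monomial x^k gives [2/(k+1) if k even, 0 if k odd]. Integrating term-by-term (or equivalently evaluating the antiderivative F(x) = x^4 - 5*x^2/2 + 6*x at the endpoints):
  F(1) − F(−1) = 9/2 − (-15/2) = 12.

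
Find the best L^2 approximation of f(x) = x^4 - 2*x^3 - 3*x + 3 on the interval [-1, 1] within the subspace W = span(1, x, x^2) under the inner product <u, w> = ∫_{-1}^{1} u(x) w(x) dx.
g(x) = 6*x^2/7 - 21*x/5 + 102/35

The best approximation g ∈ W is the orthogonal projection of f onto W. Writing g = a_0 + a_1 x + a_2 x^2, the coefficients solve the normal equations G · a = b where
  G_{ij} = <φ_i, φ_j> and b_i = <f, φ_i>, with φ_0 = 1, φ_1 = x, φ_2 = x^2.
G =
  [2, 0, 2/3]
  [0, 2/3, 0]
  [2/3, 0, 2/5],
b = (32/5, -14/5, 16/7).
Solving gives a_0 = 102/35, a_1 = -21/5, a_2 = 6/7, so
  g(x) = 6*x^2/7 - 21*x/5 + 102/35.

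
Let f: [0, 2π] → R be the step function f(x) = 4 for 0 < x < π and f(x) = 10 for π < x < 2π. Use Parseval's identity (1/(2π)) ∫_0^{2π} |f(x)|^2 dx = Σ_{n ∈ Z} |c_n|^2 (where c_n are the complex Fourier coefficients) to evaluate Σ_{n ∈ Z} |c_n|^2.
Σ |c_n|^2 = 58

Parseval equates the L^2 energy of f (normalised by 1/(2π)) with the ℓ^2 sum of its Fourier coefficients: (1/(2π)) ∫_0^{2π} |f|^2 = Σ |c_n|^2.
Compute the left side: (1/(2π)) [∫_0^π 4^2 dx + ∫_π^{2π} 10^2 dx] = (1/(2π)) · (16π + 100π) = (16 + 100)/2 = 58.
So Σ_{n ∈ Z} |c_n|^2 = 58.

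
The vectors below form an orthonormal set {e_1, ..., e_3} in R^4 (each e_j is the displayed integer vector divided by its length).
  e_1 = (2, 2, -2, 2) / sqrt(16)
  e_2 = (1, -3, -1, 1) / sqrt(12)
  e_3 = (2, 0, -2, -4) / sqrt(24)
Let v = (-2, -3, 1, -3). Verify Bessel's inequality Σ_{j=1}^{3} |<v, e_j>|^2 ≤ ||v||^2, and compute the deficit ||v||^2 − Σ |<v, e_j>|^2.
Σ |<v, e_j>|^2 = 45/2; ||v||^2 = 23; deficit = 1/2

Write each e_j = u_j / sqrt(<u_j, u_j>) where u_j is the displayed integer vector. Then <v, e_j> = <v, u_j> / sqrt(<u_j, u_j>), so |<v, e_j>|^2 = <v, u_j>^2 / <u_j, u_j>.
Coefficients: <v, e_1> = -18/sqrt(16), <v, e_2> = 3/sqrt(12), <v, e_3> = 6/sqrt(24).
Square and sum: Σ |<v, e_j>|^2 = 45/2.
Compute ||v||^2 = v·v = 23.
Deficit = 23 − 45/2 = 1/2 ≥ 0, confirming Bessel's inequality. (The deficit equals ||v − Σ <v,e_j> e_j||^2, the squared distance from v to span{e_j}.)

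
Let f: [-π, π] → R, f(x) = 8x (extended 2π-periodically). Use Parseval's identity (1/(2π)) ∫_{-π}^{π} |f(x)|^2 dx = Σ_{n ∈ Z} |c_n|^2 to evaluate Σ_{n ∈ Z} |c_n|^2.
Σ |c_n|^2 = 64π^2/3

Expand and integrate term by term over [-π, π]:
  ∫ (8x)^2 dx = 64·(2π^3/3); ∫ 2·8·(0)·x dx = 0 (odd integrand); ∫ 0^2 dx = 0·2π.
So (1/(2π)) ∫_{-π}^{π} (8x)^2 dx = 64π^2/3 + 0 = 64π^2/3.
Parseval ⇒ Σ |c_n|^2 = 64π^2/3.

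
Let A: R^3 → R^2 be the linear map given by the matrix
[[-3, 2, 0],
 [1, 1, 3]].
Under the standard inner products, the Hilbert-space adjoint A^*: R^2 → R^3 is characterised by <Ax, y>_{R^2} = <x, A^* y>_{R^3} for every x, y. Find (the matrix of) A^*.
A^* = A^T =
[[-3, 1],
 [2, 1],
 [0, 3]]

For real matrices with standard dot products, the defining identity <Ax, y> = <x, A^* y> gives (Ax)^T y = x^T (A^*) y, i.e. x^T A^T y = x^T (A^*) y. Since this holds for all x, y, we must have A^* = A^T. Therefore
A^* =
[[-3, 1],
 [2, 1],
 [0, 3]].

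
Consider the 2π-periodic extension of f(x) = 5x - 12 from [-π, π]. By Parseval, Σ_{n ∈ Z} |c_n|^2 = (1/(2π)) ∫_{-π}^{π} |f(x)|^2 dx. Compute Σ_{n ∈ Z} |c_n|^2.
Σ |c_n|^2 = 25π^2/3 + 144

Expand and integrate term by term over [-π, π]:
  ∫ (5x)^2 dx = 25·(2π^3/3); ∫ 2·5·(-12)·x dx = 0 (odd integrand); ∫ (-12)^2 dx = 144·2π.
So (1/(2π)) ∫_{-π}^{π} (5x - 12)^2 dx = 25π^2/3 + 144 = 25π^2/3 + 144.
Parseval ⇒ Σ |c_n|^2 = 25π^2/3 + 144.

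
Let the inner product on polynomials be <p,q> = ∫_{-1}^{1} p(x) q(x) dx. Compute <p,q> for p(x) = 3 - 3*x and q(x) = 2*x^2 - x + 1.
<p,q> = 12

Expand the product: p(x)·q(x) = -6*x^3 + 9*x^2 - 6*x + 3.
∫_{-1}^{1} of each monomial x^k gives [2/(k+1) if k even, 0 if k odd]. Integrating term-by-term (or equivalently evaluating the antiderivative F(x) = -3*x^4/2 + 3*x^3 - 3*x^2 + 3*x at the endpoints):
  F(1) − F(−1) = 3/2 − (-21/2) = 12.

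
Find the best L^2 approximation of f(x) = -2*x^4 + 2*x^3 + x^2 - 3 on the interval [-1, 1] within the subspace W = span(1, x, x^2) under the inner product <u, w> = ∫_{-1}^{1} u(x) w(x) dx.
g(x) = -5*x^2/7 + 6*x/5 - 99/35

The best approximation g ∈ W is the orthogonal projection of f onto W. Writing g = a_0 + a_1 x + a_2 x^2, the coefficients solve the normal equations G · a = b where
  G_{ij} = <φ_i, φ_j> and b_i = <f, φ_i>, with φ_0 = 1, φ_1 = x, φ_2 = x^2.
G =
  [2, 0, 2/3]
  [0, 2/3, 0]
  [2/3, 0, 2/5],
b = (-92/15, 4/5, -76/35).
Solving gives a_0 = -99/35, a_1 = 6/5, a_2 = -5/7, so
  g(x) = -5*x^2/7 + 6*x/5 - 99/35.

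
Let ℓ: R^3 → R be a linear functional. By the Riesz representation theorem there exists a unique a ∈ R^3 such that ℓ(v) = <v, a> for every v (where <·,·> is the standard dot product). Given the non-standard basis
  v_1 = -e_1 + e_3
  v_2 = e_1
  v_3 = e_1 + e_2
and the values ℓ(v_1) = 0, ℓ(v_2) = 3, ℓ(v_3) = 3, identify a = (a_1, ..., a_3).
a = (3, 0, 3)

Write a = (a_1, ..., a_3) in the standard basis. For each basis vector v_i, ℓ(v_i) = <v_i, a> is a linear equation in the a_j's. Collect the n equations into a matrix system V a = ℓ, where row i of V is v_i (expressed in the standard basis). Since V is invertible (lower-triangular with 1s on the diagonal, up to permutation), solve by back-substitution:
  V =
[[-1, 0, 1],
 [1, 0, 0],
 [1, 1, 0]]
  V a = (0, 3, 3)
Solving gives a = (3, 0, 3).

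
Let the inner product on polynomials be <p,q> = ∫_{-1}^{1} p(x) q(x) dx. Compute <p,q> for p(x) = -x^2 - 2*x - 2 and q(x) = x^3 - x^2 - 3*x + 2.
<p,q> = -22/5

Expand the product: p(x)·q(x) = -x^5 - x^4 + 3*x^3 + 6*x^2 + 2*x - 4.
∫_{-1}^{1} of each monomial x^k gives [2/(k+1) if k even, 0 if k odd]. Integrating term-by-term (or equivalently evaluating the antiderivative F(x) = -x^6/6 - x^5/5 + 3*x^4/4 + 2*x^3 + x^2 - 4*x at the endpoints):
  F(1) − F(−1) = -37/60 − (227/60) = -22/5.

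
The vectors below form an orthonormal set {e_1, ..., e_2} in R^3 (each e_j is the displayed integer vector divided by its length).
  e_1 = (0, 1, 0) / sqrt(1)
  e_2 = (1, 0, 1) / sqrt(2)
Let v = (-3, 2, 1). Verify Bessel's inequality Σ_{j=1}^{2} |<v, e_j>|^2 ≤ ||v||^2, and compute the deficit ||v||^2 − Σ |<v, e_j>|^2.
Σ |<v, e_j>|^2 = 6; ||v||^2 = 14; deficit = 8

Write each e_j = u_j / sqrt(<u_j, u_j>) where u_j is the displayed integer vector. Then <v, e_j> = <v, u_j> / sqrt(<u_j, u_j>), so |<v, e_j>|^2 = <v, u_j>^2 / <u_j, u_j>.
Coefficients: <v, e_1> = 2/sqrt(1), <v, e_2> = -2/sqrt(2).
Square and sum: Σ |<v, e_j>|^2 = 6.
Compute ||v||^2 = v·v = 14.
Deficit = 14 − 6 = 8 ≥ 0, confirming Bessel's inequality. (The deficit equals ||v − Σ <v,e_j> e_j||^2, the squared distance from v to span{e_j}.)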